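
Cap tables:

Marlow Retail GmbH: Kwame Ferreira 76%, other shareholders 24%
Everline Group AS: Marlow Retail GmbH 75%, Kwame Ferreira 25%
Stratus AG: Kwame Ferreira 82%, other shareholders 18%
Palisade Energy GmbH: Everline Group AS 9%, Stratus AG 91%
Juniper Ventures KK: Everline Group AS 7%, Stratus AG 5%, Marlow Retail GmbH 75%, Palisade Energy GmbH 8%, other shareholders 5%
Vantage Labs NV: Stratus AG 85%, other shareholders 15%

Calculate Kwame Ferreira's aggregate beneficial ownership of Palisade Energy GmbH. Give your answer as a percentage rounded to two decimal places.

Kwame reaches Palisade along 3 paths.
Via Marlow → Everline: 76% × 75% × 9% = 5.13%.
Via Everline: 25% × 9% = 2.25%.
Via Stratus: 82% × 91% = 74.62%.
Total: 5.13% + 2.25% + 74.62% = 82%.
Rounded: 82.00%.

82.00%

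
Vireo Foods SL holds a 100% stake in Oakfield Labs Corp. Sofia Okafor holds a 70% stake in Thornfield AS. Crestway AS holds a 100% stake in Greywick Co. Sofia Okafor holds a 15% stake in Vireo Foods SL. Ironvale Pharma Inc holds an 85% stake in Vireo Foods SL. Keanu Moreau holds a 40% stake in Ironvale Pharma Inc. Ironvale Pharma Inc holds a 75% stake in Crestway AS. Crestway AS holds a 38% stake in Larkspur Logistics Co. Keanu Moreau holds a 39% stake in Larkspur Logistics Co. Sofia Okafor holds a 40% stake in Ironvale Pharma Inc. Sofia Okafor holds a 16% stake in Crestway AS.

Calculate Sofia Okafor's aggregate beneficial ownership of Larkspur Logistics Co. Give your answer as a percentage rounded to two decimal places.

17.48%

Sofia reaches Larkspur along 2 paths.
Via Crestway: 16% × 38% = 6.08%.
Via Ironvale → Crestway: 40% × 75% × 38% = 11.4%.
Total: 6.08% + 11.4% = 17.48%.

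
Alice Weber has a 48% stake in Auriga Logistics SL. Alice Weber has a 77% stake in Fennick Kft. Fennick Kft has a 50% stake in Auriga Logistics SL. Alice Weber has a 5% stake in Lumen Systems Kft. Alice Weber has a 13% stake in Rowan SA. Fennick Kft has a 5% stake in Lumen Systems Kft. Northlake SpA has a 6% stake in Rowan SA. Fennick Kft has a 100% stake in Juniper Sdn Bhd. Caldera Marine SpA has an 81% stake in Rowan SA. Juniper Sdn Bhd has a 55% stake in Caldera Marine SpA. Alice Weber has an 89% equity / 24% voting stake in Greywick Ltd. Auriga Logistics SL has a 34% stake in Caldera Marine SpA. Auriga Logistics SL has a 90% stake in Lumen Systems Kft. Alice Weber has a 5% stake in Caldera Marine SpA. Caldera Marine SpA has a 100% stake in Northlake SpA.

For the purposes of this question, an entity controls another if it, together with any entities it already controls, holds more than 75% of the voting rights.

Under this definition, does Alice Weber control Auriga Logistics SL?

Yes

Alice holds 77% of Fennick, so Alice controls Fennick.
Alice and Fennick together hold 48% + 50% = 98% of Auriga, so Alice controls Auriga.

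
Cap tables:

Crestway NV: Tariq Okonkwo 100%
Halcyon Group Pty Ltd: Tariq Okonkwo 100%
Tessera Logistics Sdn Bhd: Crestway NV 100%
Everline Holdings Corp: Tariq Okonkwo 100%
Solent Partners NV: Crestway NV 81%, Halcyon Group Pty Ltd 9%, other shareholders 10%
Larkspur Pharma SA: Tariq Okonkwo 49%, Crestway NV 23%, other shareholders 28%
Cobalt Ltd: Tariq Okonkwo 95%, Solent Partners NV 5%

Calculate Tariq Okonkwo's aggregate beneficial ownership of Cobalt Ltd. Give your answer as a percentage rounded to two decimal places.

99.50%

Tariq reaches Cobalt along 3 paths.
Direct stake: 95% = 95%.
Via Crestway → Solent: 100% × 81% × 5% = 4.05%.
Via Halcyon → Solent: 100% × 9% × 5% = 0.45%.
Total: 95% + 4.05% + 0.45% = 99.5%.
Rounded: 99.50%.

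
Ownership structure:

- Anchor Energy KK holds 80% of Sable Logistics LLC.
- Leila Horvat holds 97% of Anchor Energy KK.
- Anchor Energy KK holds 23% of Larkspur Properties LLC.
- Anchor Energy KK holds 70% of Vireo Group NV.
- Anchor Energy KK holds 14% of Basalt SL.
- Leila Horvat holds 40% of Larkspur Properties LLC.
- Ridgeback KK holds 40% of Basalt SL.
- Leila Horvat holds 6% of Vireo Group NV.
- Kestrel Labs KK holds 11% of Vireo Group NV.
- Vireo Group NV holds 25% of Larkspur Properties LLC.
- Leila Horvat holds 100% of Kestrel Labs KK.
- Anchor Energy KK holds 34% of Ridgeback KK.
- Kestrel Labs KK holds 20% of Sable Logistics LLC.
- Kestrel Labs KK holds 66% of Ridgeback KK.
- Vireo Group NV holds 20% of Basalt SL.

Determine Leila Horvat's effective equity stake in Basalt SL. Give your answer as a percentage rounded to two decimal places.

Leila reaches Basalt along 6 paths.
Via Vireo: 6% × 20% = 1.2%.
Via Kestrel → Vireo: 100% × 11% × 20% = 2.2%.
Via Anchor → Vireo: 97% × 70% × 20% = 13.58%.
Via Anchor: 97% × 14% = 13.58%.
Via Kestrel → Ridgeback: 100% × 66% × 40% = 26.4%.
Via Anchor → Ridgeback: 97% × 34% × 40% = 13.192%.
Total: 1.2% + 2.2% + 13.58% + 13.58% + 26.4% + 13.192% = 70.152%.
Rounded: 70.15%.

70.15%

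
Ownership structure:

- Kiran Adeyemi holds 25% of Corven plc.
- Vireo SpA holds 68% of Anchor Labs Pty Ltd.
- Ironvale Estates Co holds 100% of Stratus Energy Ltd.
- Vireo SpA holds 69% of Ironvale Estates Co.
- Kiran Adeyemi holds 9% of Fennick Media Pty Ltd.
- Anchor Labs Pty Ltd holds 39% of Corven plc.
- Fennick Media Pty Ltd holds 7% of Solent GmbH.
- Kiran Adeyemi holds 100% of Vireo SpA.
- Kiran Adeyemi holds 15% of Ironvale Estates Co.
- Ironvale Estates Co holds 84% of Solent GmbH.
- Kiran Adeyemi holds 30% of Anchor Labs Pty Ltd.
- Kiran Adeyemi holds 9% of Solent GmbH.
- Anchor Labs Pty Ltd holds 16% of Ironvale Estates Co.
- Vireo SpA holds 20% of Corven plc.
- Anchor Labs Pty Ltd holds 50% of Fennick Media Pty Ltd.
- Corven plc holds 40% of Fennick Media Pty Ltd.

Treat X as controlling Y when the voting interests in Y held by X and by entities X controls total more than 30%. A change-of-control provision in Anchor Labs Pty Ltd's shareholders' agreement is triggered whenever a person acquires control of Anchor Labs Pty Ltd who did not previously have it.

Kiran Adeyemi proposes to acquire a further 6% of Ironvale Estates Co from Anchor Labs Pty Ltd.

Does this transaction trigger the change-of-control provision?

The purchase adds only to Kiran's holdings (Anchor's stake shrinks), so Kiran is the only person who could newly come to control Anchor.
Kiran holds 100% of Vireo, so Kiran controls Vireo.
Kiran and Vireo together hold 30% + 68% = 98% of Anchor, so Kiran controls Anchor.
So Kiran already controls Anchor before the transaction.
After the purchase, Kiran's direct stake in Ironvale rises to 15% + 6% = 21%, and Anchor's stake falls to 10%.
Kiran controlled Anchor already, so this is not a new person acquiring control; every other person's position is unchanged or reduced.
No new person acquires control, so the clause is not triggered.

No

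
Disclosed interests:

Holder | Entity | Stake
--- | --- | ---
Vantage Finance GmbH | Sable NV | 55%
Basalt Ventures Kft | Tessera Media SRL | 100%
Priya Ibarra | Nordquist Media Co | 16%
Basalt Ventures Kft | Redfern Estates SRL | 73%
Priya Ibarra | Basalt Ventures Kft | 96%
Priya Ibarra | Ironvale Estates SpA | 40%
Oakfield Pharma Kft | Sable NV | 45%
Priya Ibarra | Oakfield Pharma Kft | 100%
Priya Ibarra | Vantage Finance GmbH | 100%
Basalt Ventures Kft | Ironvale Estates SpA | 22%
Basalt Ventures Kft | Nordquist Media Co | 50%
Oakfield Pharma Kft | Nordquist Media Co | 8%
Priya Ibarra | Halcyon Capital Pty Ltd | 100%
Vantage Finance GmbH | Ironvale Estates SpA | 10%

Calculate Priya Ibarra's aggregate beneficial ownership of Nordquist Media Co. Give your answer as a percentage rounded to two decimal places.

72.00%

Priya reaches Nordquist along 3 paths.
Direct stake: 16% = 16%.
Via Basalt: 96% × 50% = 48%.
Via Oakfield: 100% × 8% = 8%.
Total: 16% + 48% + 8% = 72%.
Rounded: 72.00%.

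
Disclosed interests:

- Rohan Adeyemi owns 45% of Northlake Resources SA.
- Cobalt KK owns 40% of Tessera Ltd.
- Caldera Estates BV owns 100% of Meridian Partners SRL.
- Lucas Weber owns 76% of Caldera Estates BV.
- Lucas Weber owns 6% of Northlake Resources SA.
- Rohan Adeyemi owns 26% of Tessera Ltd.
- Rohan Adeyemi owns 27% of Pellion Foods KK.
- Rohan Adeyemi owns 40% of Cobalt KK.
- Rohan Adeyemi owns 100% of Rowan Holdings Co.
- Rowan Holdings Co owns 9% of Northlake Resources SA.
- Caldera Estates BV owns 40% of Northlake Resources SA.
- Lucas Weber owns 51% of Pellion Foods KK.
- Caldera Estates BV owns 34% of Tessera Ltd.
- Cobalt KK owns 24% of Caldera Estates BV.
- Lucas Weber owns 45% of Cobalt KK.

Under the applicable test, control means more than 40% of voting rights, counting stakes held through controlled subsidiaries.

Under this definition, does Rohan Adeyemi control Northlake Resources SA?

Rohan holds 100% of Rowan, so Rohan controls Rowan.
Rowan and Rohan together hold 9% + 45% = 54% of Northlake, so Rohan controls Northlake.

Yes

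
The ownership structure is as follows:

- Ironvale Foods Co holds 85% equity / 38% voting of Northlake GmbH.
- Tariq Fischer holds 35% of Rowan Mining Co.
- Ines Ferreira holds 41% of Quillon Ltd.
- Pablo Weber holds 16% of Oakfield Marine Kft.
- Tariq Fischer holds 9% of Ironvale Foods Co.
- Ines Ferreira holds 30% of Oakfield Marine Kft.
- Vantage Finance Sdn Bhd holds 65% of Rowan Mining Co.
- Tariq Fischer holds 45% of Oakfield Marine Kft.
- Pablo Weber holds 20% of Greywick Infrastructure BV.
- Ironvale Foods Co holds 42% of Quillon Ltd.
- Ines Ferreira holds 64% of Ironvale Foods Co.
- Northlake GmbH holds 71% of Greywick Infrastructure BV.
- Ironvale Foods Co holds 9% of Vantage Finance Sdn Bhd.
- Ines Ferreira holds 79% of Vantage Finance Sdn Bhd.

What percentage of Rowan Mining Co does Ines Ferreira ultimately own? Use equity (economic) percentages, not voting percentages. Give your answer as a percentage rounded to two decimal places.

Ines reaches Rowan along 2 paths.
Via Vantage: 79% × 65% = 51.35%.
Via Ironvale → Vantage: 64% × 9% × 65% = 3.744%.
Total: 51.35% + 3.744% = 55.094%.
Rounded: 55.09%.

55.09%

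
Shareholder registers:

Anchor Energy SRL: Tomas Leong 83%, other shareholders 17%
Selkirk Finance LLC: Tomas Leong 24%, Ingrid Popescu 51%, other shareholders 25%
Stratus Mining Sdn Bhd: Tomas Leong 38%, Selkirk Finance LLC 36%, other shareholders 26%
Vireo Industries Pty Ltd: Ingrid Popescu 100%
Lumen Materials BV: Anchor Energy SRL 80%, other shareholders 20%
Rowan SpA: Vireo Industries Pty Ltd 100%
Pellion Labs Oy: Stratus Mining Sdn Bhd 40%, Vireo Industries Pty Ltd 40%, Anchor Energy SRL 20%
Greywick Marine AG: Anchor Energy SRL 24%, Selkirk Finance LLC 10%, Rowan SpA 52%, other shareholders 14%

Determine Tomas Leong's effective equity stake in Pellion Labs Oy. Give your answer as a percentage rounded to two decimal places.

Tomas reaches Pellion along 3 paths.
Via Stratus: 38% × 40% = 15.2%.
Via Selkirk → Stratus: 24% × 36% × 40% = 3.456%.
Via Anchor: 83% × 20% = 16.6%.
Total: 15.2% + 3.456% + 16.6% = 35.256%.
Rounded: 35.26%.

35.26%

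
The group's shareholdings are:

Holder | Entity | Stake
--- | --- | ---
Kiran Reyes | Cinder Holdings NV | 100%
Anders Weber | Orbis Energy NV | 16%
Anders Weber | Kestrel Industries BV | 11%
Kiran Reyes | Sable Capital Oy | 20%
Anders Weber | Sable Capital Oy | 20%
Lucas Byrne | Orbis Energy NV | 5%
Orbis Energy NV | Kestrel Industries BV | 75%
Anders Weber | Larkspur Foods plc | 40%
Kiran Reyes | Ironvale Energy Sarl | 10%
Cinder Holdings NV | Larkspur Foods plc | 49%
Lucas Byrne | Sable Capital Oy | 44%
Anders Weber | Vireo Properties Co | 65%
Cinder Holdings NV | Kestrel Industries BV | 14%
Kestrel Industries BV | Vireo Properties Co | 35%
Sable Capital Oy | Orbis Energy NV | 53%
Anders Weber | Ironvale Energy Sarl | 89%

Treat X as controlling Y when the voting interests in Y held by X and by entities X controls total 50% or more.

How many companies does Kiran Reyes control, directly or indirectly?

1

Kiran holds 100% of Cinder, so Kiran controls Cinder.
No other company's threshold is met.
Kiran controls 1 company.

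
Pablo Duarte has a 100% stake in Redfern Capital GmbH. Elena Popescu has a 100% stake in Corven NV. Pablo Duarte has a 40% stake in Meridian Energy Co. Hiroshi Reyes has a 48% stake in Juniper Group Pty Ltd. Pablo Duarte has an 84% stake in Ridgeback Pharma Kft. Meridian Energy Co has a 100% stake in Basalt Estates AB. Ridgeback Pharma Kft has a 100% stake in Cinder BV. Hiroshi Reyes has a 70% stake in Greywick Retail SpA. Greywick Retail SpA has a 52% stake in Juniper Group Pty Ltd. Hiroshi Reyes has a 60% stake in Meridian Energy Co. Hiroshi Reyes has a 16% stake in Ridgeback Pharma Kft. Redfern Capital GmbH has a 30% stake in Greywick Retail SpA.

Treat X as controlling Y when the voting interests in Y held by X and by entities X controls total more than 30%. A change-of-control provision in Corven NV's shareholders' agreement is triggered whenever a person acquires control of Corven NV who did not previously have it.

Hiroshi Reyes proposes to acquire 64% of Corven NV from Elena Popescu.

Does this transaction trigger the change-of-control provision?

The purchase adds only to Hiroshi's holdings (Elena's stake shrinks), so Hiroshi is the only person who could newly come to control Corven.
Hiroshi holds 60% of Meridian, so Hiroshi controls Meridian.
Hiroshi holds 70% of Greywick, so Hiroshi controls Greywick.
Hiroshi and Greywick together hold 48% + 52% = 100% of Juniper, so Hiroshi controls Juniper.
Meridian holds 100% of Basalt, so Hiroshi controls Basalt.
Neither Hiroshi nor any entity Hiroshi controls holds any voting interest in Corven.
So before the transaction, Hiroshi does not control Corven.
After the purchase, Hiroshi holds 64% of Corven directly, and Elena's stake falls to 36%.
Hiroshi holds 64% of Corven, so Hiroshi controls Corven.
Hiroshi did not control Corven before and does after, so the clause is triggered.

Yes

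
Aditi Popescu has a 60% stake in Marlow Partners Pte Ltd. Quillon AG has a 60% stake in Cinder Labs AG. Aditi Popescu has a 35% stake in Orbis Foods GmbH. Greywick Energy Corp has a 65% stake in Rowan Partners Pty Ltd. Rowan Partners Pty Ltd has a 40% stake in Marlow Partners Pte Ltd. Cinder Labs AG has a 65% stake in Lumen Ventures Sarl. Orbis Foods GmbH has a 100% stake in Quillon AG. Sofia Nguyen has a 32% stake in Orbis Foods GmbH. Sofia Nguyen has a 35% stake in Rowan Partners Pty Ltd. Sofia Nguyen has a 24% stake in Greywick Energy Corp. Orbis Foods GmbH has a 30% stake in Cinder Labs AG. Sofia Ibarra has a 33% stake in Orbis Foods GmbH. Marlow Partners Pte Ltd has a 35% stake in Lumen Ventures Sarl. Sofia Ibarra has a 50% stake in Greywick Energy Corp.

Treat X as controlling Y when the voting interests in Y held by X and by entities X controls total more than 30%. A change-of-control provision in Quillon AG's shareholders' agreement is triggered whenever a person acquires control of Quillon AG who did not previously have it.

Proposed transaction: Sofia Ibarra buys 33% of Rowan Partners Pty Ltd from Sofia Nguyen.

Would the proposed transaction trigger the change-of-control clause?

The purchase adds only to Sofia Ibarra's holdings (Sofia Nguyen's stake shrinks), so Sofia Ibarra is the only person who could newly come to control Quillon.
Sofia Ibarra holds 33% of Orbis, so Sofia Ibarra controls Orbis.
Orbis holds 100% of Quillon, so Sofia Ibarra controls Quillon.
So Sofia Ibarra already controls Quillon before the transaction.
After the purchase, Sofia Ibarra holds 33% of Rowan directly, and Sofia Nguyen's stake falls to 2%.
Sofia Ibarra controlled Quillon already, so this is not a new person acquiring control; every other person's position is unchanged or reduced.
No new person acquires control, so the clause is not triggered.

No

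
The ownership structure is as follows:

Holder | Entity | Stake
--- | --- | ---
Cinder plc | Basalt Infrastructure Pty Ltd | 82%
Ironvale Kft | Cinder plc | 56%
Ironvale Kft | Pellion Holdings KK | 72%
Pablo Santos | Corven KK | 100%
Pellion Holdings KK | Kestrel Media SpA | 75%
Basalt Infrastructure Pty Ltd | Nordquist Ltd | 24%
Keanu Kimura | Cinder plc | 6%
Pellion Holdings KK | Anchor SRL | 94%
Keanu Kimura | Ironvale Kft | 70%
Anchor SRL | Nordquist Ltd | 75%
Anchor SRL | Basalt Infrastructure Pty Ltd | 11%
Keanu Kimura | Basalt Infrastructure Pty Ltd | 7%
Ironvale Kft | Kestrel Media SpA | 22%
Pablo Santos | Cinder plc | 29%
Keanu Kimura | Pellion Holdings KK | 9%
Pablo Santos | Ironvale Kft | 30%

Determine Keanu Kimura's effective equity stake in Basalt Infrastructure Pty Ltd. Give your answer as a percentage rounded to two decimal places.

Keanu reaches Basalt along 5 paths.
Direct stake: 7% = 7%.
Via Ironvale → Cinder: 70% × 56% × 82% = 32.144%.
Via Cinder: 6% × 82% = 4.92%.
Via Pellion → Anchor: 9% × 94% × 11% = 0.9306%.
Via Ironvale → Pellion → Anchor: 70% × 72% × 94% × 11% = 5.21136%.
Total: 7% + 32.144% + 4.92% + 0.9306% + 5.21136% = 50.20596%.
Rounded: 50.21%.

50.21%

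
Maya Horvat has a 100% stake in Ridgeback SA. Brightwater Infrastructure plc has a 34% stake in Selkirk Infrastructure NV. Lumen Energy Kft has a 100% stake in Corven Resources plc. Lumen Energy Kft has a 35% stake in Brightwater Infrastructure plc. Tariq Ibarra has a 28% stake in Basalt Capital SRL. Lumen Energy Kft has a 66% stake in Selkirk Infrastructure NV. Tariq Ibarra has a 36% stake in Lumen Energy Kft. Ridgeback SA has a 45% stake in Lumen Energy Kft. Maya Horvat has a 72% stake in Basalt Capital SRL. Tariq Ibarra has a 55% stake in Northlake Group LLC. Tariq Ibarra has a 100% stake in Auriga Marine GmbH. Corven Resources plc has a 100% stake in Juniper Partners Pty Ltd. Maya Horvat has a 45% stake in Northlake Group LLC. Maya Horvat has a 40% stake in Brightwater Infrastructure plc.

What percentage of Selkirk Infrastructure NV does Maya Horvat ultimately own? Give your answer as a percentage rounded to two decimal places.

48.66%

Maya reaches Selkirk along 3 paths.
Via Ridgeback → Lumen: 100% × 45% × 66% = 29.7%.
Via Brightwater: 40% × 34% = 13.6%.
Via Ridgeback → Lumen → Brightwater: 100% × 45% × 35% × 34% = 5.355%.
Total: 29.7% + 13.6% + 5.355% = 48.655%.
Rounded: 48.66%.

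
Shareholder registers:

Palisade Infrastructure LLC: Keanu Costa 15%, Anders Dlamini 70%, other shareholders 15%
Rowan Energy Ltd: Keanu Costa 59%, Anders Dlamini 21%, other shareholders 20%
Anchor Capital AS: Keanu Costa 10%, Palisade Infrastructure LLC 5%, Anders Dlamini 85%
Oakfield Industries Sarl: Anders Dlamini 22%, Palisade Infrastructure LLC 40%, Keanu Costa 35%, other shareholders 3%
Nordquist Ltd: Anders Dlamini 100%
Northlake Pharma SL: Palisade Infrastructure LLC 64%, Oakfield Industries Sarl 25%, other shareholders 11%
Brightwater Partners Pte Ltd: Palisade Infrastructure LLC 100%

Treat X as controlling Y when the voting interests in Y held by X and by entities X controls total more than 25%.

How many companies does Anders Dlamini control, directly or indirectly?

Anders holds 70% of Palisade, so Anders controls Palisade.
Palisade and Anders together hold 5% + 85% = 90% of Anchor, so Anders controls Anchor.
Anders and Palisade together hold 22% + 40% = 62% of Oakfield, so Anders controls Oakfield.
Anders holds 100% of Nordquist, so Anders controls Nordquist.
Palisade and Oakfield together hold 64% + 25% = 89% of Northlake, so Anders controls Northlake.
Palisade holds 100% of Brightwater, so Anders controls Brightwater.
No other company's threshold is met.
Anders controls 6 companies.

6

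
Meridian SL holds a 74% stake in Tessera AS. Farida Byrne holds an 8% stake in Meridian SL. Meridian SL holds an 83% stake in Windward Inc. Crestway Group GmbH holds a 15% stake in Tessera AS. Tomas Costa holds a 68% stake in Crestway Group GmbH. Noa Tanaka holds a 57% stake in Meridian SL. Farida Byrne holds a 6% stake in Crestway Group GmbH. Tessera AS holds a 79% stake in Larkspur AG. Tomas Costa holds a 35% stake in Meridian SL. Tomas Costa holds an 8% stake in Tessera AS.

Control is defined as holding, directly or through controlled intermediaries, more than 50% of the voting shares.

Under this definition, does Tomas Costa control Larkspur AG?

Tomas holds 68% of Crestway, so Tomas controls Crestway.
Neither Tomas nor any entity Tomas controls holds any voting interest in Larkspur.
So Tomas does not control Larkspur.

No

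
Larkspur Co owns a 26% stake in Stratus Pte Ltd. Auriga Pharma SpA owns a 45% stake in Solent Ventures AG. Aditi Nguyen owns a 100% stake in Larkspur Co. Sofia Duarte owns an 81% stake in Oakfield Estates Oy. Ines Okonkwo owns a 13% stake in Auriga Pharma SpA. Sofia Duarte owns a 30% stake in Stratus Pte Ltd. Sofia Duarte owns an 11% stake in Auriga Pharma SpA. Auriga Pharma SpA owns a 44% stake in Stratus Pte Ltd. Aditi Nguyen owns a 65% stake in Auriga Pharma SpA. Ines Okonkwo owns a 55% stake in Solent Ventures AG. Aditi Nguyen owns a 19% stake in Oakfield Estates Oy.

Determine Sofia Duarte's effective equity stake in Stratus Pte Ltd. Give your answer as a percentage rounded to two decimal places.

34.84%

Sofia reaches Stratus along 2 paths.
Via Auriga: 11% × 44% = 4.84%.
Direct stake: 30% = 30%.
Total: 4.84% + 30% = 34.84%.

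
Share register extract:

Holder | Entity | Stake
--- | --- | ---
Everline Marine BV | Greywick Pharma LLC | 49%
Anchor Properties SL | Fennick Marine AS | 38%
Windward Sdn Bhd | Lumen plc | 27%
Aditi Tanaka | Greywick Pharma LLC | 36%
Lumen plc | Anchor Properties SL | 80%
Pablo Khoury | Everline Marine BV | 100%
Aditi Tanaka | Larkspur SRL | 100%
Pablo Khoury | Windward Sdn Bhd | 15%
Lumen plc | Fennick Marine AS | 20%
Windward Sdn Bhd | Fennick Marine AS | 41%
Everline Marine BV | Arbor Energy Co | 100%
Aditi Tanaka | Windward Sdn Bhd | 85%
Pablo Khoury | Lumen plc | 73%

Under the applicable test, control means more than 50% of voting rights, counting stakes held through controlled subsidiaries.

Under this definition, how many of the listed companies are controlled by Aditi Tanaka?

2

Aditi holds 85% of Windward, so Aditi controls Windward.
Aditi holds 100% of Larkspur, so Aditi controls Larkspur.
No other company's threshold is met.
Aditi controls 2 companies.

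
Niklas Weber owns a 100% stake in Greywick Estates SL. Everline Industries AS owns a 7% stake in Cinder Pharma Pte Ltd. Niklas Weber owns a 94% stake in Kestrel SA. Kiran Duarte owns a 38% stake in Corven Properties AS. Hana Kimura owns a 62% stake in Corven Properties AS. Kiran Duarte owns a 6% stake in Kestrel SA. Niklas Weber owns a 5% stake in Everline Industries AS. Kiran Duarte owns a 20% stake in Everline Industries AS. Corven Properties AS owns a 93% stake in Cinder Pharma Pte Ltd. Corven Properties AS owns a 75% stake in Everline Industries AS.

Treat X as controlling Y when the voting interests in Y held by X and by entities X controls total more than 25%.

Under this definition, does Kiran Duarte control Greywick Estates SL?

No

Kiran holds 38% of Corven, so Kiran controls Corven.
Corven and Kiran together hold 75% + 20% = 95% of Everline, so Kiran controls Everline.
Corven and Everline together hold 93% + 7% = 100% of Cinder, so Kiran controls Cinder.
Neither Kiran nor any entity Kiran controls holds any voting interest in Greywick.
So Kiran does not control Greywick.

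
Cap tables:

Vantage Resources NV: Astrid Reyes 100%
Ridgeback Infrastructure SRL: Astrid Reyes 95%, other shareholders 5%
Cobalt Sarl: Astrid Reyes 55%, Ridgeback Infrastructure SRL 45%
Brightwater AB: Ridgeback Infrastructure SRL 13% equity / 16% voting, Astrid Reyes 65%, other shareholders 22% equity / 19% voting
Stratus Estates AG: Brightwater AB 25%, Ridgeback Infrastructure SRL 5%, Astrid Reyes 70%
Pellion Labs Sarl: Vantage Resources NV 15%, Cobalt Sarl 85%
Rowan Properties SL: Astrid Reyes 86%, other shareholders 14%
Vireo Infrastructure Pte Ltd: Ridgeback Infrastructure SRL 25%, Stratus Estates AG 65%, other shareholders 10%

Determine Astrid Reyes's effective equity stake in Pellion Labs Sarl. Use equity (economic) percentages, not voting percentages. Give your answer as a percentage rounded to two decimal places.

98.09%

Astrid reaches Pellion along 3 paths.
Via Vantage: 100% × 15% = 15%.
Via Cobalt: 55% × 85% = 46.75%.
Via Ridgeback → Cobalt: 95% × 45% × 85% = 36.3375%.
Total: 15% + 46.75% + 36.3375% = 98.0875%.
Rounded: 98.09%.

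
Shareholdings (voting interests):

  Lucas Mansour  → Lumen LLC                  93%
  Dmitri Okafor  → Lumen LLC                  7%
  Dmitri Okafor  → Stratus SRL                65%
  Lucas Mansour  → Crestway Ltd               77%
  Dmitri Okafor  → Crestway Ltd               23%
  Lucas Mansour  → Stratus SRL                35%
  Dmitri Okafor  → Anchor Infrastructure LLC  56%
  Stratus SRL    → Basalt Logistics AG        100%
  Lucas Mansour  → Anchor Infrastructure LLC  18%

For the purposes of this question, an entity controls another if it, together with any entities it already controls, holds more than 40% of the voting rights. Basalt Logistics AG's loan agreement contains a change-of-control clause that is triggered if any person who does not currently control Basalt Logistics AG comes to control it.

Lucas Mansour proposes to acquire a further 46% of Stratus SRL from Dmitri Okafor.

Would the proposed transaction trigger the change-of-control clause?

The purchase adds only to Lucas's holdings (Dmitri's stake shrinks), so Lucas is the only person who could newly come to control Basalt.
Lucas holds 77% of Crestway, so Lucas controls Crestway.
Lucas holds 93% of Lumen, so Lucas controls Lumen.
Neither Lucas nor any entity Lucas controls holds any voting interest in Basalt.
So before the transaction, Lucas does not control Basalt.
After the purchase, Lucas's direct stake in Stratus rises to 35% + 46% = 81%, and Dmitri's stake falls to 19%.
Lucas holds 81% of Stratus, so Lucas controls Stratus.
Stratus holds 100% of Basalt, so Lucas controls Basalt.
Lucas did not control Basalt before and does after, so the clause is triggered.

Yes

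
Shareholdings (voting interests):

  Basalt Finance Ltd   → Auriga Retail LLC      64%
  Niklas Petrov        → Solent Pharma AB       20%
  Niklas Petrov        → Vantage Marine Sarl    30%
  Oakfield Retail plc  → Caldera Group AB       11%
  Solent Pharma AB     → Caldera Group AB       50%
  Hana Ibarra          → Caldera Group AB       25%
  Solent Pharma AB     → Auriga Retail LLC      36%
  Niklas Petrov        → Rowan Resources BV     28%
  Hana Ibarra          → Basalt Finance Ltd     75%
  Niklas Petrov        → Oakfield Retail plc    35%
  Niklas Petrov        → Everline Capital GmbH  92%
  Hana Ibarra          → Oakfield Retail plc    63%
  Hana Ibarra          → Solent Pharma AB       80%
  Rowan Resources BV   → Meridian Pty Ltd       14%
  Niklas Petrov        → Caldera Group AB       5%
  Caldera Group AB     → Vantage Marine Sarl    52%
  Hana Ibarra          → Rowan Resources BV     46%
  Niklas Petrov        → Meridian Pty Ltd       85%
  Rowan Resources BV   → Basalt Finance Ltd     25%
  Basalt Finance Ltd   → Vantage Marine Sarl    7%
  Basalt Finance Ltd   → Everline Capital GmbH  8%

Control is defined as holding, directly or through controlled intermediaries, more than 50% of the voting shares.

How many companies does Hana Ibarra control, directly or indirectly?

6

Hana holds 80% of Solent, so Hana controls Solent.
Hana holds 63% of Oakfield, so Hana controls Oakfield.
Hana and Solent and Oakfield together hold 25% + 50% + 11% = 86% of Caldera, so Hana controls Caldera.
Hana holds 75% of Basalt, so Hana controls Basalt.
Basalt and Solent together hold 64% + 36% = 100% of Auriga, so Hana controls Auriga.
Basalt and Caldera together hold 7% + 52% = 59% of Vantage, so Hana controls Vantage.
No other company's threshold is met.
Hana controls 6 companies.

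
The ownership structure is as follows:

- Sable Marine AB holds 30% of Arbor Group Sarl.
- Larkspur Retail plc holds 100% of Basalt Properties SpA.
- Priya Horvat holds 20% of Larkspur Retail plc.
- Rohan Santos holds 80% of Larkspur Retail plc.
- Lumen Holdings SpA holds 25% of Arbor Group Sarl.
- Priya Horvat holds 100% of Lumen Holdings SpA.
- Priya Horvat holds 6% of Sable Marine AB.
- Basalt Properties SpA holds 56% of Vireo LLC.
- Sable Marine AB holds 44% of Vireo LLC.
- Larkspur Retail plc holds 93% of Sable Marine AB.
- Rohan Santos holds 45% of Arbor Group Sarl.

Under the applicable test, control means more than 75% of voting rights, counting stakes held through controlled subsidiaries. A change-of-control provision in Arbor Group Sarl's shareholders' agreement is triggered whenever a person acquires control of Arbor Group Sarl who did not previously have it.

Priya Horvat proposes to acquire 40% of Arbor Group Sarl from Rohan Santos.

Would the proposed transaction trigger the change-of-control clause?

The purchase adds only to Priya's holdings (Rohan's stake shrinks), so Priya is the only person who could newly come to control Arbor.
Priya holds 100% of Lumen, so Priya controls Lumen.
In Arbor, Priya's side holds only 25%, not > 75%.
So before the transaction, Priya does not control Arbor.
After the purchase, Priya holds 40% of Arbor directly, and Rohan's stake falls to 5%.
After the transaction, Priya's side holds 25% + 40% = 65% of Arbor, not > 75%, so Priya still does not control Arbor.
No new person acquires control, so the clause is not triggered.

No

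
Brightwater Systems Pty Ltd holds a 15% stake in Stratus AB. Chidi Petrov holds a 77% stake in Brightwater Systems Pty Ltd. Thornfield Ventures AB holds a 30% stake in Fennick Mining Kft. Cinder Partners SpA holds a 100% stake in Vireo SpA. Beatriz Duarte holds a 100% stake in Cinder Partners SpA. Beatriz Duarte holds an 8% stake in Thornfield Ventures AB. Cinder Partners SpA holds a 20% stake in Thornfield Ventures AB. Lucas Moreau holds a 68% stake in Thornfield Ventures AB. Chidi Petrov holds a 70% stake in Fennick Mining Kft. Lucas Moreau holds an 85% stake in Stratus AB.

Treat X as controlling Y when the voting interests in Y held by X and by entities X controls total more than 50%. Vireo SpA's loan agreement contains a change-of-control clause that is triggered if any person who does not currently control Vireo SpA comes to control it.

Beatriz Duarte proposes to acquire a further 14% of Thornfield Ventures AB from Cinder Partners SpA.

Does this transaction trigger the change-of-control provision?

No

The purchase adds only to Beatriz's holdings (Cinder's stake shrinks), so Beatriz is the only person who could newly come to control Vireo.
Beatriz holds 100% of Cinder, so Beatriz controls Cinder.
Cinder holds 100% of Vireo, so Beatriz controls Vireo.
So Beatriz already controls Vireo before the transaction.
After the purchase, Beatriz's direct stake in Thornfield rises to 8% + 14% = 22%, and Cinder's stake falls to 6%.
Beatriz controlled Vireo already, so this is not a new person acquiring control; every other person's position is unchanged or reduced.
No new person acquires control, so the clause is not triggered.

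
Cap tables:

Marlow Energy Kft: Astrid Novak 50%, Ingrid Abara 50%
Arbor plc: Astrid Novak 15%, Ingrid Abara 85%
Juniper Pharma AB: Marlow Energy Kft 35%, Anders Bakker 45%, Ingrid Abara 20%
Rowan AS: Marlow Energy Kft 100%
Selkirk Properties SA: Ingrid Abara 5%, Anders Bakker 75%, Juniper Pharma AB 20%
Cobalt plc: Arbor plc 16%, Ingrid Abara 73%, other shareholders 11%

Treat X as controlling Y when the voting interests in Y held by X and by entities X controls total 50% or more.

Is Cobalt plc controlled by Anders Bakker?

Anders holds 75% of Selkirk, so Anders controls Selkirk.
Neither Anders nor any entity Anders controls holds any voting interest in Cobalt.
So Anders does not control Cobalt.

No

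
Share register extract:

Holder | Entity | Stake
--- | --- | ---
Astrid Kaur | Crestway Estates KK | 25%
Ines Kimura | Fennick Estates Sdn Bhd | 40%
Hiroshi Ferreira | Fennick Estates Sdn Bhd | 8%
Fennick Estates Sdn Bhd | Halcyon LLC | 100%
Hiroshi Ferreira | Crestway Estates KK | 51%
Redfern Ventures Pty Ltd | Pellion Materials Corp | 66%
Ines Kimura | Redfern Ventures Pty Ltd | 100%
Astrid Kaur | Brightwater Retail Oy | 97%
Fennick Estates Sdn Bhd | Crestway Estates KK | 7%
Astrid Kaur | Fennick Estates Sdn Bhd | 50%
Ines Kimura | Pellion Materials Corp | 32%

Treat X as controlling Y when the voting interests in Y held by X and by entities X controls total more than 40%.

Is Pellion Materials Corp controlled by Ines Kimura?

Yes

Ines holds 100% of Redfern, so Ines controls Redfern.
Redfern and Ines together hold 66% + 32% = 98% of Pellion, so Ines controls Pellion.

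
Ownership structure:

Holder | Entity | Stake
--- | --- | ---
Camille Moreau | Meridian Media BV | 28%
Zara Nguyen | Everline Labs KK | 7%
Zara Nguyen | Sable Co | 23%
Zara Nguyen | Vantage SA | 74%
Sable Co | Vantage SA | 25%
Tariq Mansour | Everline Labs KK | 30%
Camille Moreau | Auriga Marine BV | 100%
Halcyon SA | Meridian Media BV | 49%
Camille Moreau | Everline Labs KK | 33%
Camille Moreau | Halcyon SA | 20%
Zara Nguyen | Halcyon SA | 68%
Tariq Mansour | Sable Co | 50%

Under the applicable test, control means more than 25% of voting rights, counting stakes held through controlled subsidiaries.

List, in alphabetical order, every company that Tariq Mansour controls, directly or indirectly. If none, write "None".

Everline Labs KK, Sable Co

Tariq holds 50% of Sable, so Tariq controls Sable.
Tariq holds 30% of Everline, so Tariq controls Everline.
No other company's threshold is met.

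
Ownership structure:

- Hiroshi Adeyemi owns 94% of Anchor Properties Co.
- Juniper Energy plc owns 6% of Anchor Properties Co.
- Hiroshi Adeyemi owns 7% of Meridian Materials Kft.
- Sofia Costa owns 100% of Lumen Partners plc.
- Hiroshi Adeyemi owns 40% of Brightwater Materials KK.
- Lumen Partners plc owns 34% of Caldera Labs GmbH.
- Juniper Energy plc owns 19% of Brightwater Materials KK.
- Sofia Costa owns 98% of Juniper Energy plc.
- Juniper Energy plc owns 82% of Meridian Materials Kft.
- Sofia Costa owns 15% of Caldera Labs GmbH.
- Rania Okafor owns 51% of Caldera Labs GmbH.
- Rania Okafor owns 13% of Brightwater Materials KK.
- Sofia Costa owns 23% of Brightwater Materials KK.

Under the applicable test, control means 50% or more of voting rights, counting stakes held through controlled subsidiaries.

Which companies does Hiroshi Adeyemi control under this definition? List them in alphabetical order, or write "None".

Hiroshi holds 94% of Anchor, so Hiroshi controls Anchor.
No other company's threshold is met.

Anchor Properties Co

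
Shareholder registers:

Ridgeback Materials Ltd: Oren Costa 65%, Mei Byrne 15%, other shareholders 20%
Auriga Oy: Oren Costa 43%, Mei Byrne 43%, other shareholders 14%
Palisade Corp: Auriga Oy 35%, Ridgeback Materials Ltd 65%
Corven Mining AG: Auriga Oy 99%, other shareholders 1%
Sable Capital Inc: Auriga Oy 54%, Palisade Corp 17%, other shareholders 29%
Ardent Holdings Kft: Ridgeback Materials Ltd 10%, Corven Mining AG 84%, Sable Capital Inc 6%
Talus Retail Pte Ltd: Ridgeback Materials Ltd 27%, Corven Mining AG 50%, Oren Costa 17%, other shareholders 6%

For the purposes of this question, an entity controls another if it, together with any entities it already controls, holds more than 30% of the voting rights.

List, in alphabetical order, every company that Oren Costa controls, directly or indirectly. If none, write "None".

Ardent Holdings Kft, Auriga Oy, Corven Mining AG, Palisade Corp, Ridgeback Materials Ltd, Sable Capital Inc, Talus Retail Pte Ltd

Oren holds 65% of Ridgeback, so Oren controls Ridgeback.
Oren holds 43% of Auriga, so Oren controls Auriga.
Auriga and Ridgeback together hold 35% + 65% = 100% of Palisade, so Oren controls Palisade.
Auriga holds 99% of Corven, so Oren controls Corven.
Auriga and Palisade together hold 54% + 17% = 71% of Sable, so Oren controls Sable.
Ridgeback and Corven and Sable together hold 10% + 84% + 6% = 100% of Ardent, so Oren controls Ardent.
Ridgeback and Corven and Oren together hold 27% + 50% + 17% = 94% of Talus, so Oren controls Talus.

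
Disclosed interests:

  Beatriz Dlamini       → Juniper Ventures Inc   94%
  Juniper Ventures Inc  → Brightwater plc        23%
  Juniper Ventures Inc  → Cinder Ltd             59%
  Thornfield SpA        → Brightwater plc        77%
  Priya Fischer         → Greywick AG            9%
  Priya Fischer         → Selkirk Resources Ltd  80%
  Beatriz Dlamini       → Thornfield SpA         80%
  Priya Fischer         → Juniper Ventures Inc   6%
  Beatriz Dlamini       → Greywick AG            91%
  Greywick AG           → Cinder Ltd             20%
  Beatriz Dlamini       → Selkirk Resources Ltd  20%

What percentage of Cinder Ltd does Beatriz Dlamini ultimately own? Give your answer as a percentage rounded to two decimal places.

73.66%

Beatriz reaches Cinder along 2 paths.
Via Greywick: 91% × 20% = 18.2%.
Via Juniper: 94% × 59% = 55.46%.
Total: 18.2% + 55.46% = 73.66%.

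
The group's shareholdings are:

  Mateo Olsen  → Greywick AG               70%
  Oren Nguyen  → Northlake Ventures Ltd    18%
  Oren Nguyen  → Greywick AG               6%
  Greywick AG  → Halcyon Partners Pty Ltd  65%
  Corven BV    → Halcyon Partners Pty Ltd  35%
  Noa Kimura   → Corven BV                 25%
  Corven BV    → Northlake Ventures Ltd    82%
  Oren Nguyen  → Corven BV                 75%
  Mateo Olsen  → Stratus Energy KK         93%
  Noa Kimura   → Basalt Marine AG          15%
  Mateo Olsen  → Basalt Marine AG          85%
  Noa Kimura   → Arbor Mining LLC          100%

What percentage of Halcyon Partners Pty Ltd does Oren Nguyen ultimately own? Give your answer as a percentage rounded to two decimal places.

Oren reaches Halcyon along 2 paths.
Via Corven: 75% × 35% = 26.25%.
Via Greywick: 6% × 65% = 3.9%.
Total: 26.25% + 3.9% = 30.15%.

30.15%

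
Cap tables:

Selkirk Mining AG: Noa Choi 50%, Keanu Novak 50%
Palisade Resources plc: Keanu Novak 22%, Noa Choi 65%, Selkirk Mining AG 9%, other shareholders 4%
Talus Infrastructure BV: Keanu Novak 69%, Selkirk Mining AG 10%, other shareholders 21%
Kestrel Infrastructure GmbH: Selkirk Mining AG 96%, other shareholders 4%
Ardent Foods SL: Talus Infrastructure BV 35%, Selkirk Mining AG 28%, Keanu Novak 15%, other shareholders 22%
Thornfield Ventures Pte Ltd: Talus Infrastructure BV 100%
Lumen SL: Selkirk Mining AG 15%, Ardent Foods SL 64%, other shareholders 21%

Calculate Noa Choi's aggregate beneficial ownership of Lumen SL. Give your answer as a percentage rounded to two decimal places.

Noa reaches Lumen along 3 paths.
Via Selkirk: 50% × 15% = 7.5%.
Via Selkirk → Talus → Ardent: 50% × 10% × 35% × 64% = 1.12%.
Via Selkirk → Ardent: 50% × 28% × 64% = 8.96%.
Total: 7.5% + 1.12% + 8.96% = 17.58%.

17.58%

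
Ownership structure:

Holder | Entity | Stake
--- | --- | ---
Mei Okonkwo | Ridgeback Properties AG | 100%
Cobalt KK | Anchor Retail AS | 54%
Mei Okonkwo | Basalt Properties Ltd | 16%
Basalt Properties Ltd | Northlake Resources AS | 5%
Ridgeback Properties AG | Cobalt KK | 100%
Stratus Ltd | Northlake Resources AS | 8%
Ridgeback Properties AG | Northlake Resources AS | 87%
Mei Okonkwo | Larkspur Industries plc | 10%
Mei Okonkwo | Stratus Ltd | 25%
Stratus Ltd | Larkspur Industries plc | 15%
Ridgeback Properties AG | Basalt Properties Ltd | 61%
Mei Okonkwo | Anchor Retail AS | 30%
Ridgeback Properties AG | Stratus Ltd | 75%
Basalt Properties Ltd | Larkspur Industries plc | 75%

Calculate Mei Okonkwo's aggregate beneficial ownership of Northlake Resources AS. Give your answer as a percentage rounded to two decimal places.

98.85%

Mei reaches Northlake along 5 paths.
Via Ridgeback → Stratus: 100% × 75% × 8% = 6%.
Via Stratus: 25% × 8% = 2%.
Via Ridgeback: 100% × 87% = 87%.
Via Ridgeback → Basalt: 100% × 61% × 5% = 3.05%.
Via Basalt: 16% × 5% = 0.8%.
Total: 6% + 2% + 87% + 3.05% + 0.8% = 98.85%.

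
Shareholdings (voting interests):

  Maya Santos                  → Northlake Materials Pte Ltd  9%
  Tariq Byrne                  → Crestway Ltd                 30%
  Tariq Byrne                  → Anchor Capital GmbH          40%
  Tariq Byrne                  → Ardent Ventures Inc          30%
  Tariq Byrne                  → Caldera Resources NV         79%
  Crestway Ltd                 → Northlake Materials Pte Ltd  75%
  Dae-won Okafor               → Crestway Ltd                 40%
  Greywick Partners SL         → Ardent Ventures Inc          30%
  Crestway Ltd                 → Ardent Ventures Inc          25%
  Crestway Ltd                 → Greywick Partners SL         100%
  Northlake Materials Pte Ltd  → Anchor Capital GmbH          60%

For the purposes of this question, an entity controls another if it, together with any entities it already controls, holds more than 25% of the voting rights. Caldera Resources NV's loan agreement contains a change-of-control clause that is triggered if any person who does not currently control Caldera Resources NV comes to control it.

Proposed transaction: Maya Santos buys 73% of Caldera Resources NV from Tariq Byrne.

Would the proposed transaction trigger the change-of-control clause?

The purchase adds only to Maya's holdings (Tariq's stake shrinks), so Maya is the only person who could newly come to control Caldera.
Maya's largest direct stake is 9% in Northlake, which does not meet the threshold, so Maya controls no company.
Neither Maya nor any entity Maya controls holds any voting interest in Caldera.
So before the transaction, Maya does not control Caldera.
After the purchase, Maya holds 73% of Caldera directly, and Tariq's stake falls to 6%.
Maya holds 73% of Caldera, so Maya controls Caldera.
Maya did not control Caldera before and does after, so the clause is triggered.

Yes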